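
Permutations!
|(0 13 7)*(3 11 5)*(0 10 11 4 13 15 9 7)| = 10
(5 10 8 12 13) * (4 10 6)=(4 10 8 12 13 5 6)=[0, 1, 2, 3, 10, 6, 4, 7, 12, 9, 8, 11, 13, 5]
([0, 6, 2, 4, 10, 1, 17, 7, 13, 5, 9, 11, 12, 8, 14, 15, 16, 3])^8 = [0, 1, 2, 3, 4, 5, 6, 7, 8, 9, 10, 11, 12, 13, 14, 15, 16, 17]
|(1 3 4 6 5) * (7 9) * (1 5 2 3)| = 4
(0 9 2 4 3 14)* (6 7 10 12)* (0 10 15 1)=(0 9 2 4 3 14 10 12 6 7 15 1)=[9, 0, 4, 14, 3, 5, 7, 15, 8, 2, 12, 11, 6, 13, 10, 1]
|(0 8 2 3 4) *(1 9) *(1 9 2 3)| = 4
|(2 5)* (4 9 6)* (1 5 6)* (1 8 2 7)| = 15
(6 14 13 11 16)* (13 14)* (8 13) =[0, 1, 2, 3, 4, 5, 8, 7, 13, 9, 10, 16, 12, 11, 14, 15, 6] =(6 8 13 11 16)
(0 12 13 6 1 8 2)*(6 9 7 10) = (0 12 13 9 7 10 6 1 8 2) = [12, 8, 0, 3, 4, 5, 1, 10, 2, 7, 6, 11, 13, 9]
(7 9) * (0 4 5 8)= (0 4 5 8)(7 9)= [4, 1, 2, 3, 5, 8, 6, 9, 0, 7]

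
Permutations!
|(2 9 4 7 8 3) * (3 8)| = 5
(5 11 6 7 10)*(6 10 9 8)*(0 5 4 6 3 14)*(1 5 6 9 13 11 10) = (0 6 7 13 11 1 5 10 4 9 8 3 14) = [6, 5, 2, 14, 9, 10, 7, 13, 3, 8, 4, 1, 12, 11, 0]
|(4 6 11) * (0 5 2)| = |(0 5 2)(4 6 11)| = 3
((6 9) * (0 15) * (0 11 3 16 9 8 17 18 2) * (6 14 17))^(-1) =(0 2 18 17 14 9 16 3 11 15)(6 8)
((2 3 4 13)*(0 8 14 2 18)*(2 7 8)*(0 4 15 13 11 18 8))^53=((0 2 3 15 13 8 14 7)(4 11 18))^53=(0 8 3 7 13 2 14 15)(4 18 11)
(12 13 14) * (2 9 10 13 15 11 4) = (2 9 10 13 14 12 15 11 4) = [0, 1, 9, 3, 2, 5, 6, 7, 8, 10, 13, 4, 15, 14, 12, 11]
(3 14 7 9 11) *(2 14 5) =(2 14 7 9 11 3 5) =[0, 1, 14, 5, 4, 2, 6, 9, 8, 11, 10, 3, 12, 13, 7]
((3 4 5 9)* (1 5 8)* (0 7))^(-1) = ((0 7)(1 5 9 3 4 8))^(-1) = (0 7)(1 8 4 3 9 5)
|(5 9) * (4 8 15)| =|(4 8 15)(5 9)| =6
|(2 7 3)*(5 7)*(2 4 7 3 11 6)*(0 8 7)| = |(0 8 7 11 6 2 5 3 4)| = 9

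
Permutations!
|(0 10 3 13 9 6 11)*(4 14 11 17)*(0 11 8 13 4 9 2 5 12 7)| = |(0 10 3 4 14 8 13 2 5 12 7)(6 17 9)| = 33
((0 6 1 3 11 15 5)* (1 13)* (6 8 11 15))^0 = ((0 8 11 6 13 1 3 15 5))^0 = (15)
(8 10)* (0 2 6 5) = (0 2 6 5)(8 10) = [2, 1, 6, 3, 4, 0, 5, 7, 10, 9, 8]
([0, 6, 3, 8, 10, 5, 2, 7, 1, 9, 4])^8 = (10)(1 3 6 8 2)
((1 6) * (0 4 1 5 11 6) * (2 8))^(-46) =((0 4 1)(2 8)(5 11 6))^(-46) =(0 1 4)(5 6 11)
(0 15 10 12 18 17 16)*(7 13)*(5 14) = (0 15 10 12 18 17 16)(5 14)(7 13) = [15, 1, 2, 3, 4, 14, 6, 13, 8, 9, 12, 11, 18, 7, 5, 10, 0, 16, 17]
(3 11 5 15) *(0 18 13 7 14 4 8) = [18, 1, 2, 11, 8, 15, 6, 14, 0, 9, 10, 5, 12, 7, 4, 3, 16, 17, 13] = (0 18 13 7 14 4 8)(3 11 5 15)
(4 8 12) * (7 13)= (4 8 12)(7 13)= [0, 1, 2, 3, 8, 5, 6, 13, 12, 9, 10, 11, 4, 7]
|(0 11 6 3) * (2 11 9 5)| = 7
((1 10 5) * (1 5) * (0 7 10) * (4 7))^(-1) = (0 1 10 7 4)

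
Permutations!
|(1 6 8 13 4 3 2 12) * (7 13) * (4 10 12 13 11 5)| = 12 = |(1 6 8 7 11 5 4 3 2 13 10 12)|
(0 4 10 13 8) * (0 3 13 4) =(3 13 8)(4 10) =[0, 1, 2, 13, 10, 5, 6, 7, 3, 9, 4, 11, 12, 8]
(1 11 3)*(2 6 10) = (1 11 3)(2 6 10) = [0, 11, 6, 1, 4, 5, 10, 7, 8, 9, 2, 3]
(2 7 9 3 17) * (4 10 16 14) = [0, 1, 7, 17, 10, 5, 6, 9, 8, 3, 16, 11, 12, 13, 4, 15, 14, 2] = (2 7 9 3 17)(4 10 16 14)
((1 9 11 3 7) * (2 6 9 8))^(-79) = ((1 8 2 6 9 11 3 7))^(-79) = (1 8 2 6 9 11 3 7)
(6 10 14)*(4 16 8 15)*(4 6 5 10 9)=(4 16 8 15 6 9)(5 10 14)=[0, 1, 2, 3, 16, 10, 9, 7, 15, 4, 14, 11, 12, 13, 5, 6, 8]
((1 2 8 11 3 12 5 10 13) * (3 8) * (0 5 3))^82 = (0 1 10)(2 13 5)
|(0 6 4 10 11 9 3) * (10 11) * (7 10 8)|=6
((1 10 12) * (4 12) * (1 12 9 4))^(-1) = (12)(1 10)(4 9)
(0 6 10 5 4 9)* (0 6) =(4 9 6 10 5) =[0, 1, 2, 3, 9, 4, 10, 7, 8, 6, 5]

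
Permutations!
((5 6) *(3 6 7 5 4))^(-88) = ((3 6 4)(5 7))^(-88) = (7)(3 4 6)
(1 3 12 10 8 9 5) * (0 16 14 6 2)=(0 16 14 6 2)(1 3 12 10 8 9 5)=[16, 3, 0, 12, 4, 1, 2, 7, 9, 5, 8, 11, 10, 13, 6, 15, 14]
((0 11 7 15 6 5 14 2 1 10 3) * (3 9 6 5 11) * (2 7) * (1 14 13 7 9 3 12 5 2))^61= ((0 12 5 13 7 15 2 14 9 6 11 1 10 3))^61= (0 15 11 12 2 1 5 14 10 13 9 3 7 6)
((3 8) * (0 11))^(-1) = (0 11)(3 8)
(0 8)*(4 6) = (0 8)(4 6) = [8, 1, 2, 3, 6, 5, 4, 7, 0]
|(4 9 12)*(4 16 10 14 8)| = 7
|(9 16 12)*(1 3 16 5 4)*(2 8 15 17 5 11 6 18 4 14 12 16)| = 14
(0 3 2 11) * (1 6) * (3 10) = [10, 6, 11, 2, 4, 5, 1, 7, 8, 9, 3, 0] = (0 10 3 2 11)(1 6)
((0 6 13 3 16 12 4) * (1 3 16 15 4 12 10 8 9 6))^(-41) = (0 4 15 3 1)(6 13 16 10 8 9)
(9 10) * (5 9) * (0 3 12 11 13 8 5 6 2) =(0 3 12 11 13 8 5 9 10 6 2) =[3, 1, 0, 12, 4, 9, 2, 7, 5, 10, 6, 13, 11, 8]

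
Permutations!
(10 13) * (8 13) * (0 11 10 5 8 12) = [11, 1, 2, 3, 4, 8, 6, 7, 13, 9, 12, 10, 0, 5] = (0 11 10 12)(5 8 13)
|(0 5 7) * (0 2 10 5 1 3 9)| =4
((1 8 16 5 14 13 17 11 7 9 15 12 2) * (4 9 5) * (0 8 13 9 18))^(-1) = (0 18 4 16 8)(1 2 12 15 9 14 5 7 11 17 13)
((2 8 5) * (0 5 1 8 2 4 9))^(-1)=(0 9 4 5)(1 8)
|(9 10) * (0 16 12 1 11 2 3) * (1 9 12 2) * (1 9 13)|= 12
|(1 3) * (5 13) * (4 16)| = 2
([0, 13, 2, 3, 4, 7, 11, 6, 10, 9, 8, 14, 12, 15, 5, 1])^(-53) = (1 13 15)(5 6 14 7 11)(8 10)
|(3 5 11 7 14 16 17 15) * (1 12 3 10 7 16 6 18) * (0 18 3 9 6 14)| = 14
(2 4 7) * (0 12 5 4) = (0 12 5 4 7 2) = [12, 1, 0, 3, 7, 4, 6, 2, 8, 9, 10, 11, 5]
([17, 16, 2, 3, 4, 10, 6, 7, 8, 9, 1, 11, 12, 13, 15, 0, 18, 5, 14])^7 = (0 14 16 10 17 15 18 1 5)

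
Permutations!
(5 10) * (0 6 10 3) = (0 6 10 5 3) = [6, 1, 2, 0, 4, 3, 10, 7, 8, 9, 5]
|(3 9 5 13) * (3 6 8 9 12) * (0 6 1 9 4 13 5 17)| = |(0 6 8 4 13 1 9 17)(3 12)| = 8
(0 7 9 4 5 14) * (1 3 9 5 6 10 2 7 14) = (0 14)(1 3 9 4 6 10 2 7 5) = [14, 3, 7, 9, 6, 1, 10, 5, 8, 4, 2, 11, 12, 13, 0]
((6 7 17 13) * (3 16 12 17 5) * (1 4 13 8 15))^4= (1 7 12)(3 8 13)(4 5 17)(6 16 15)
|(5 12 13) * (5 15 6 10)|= |(5 12 13 15 6 10)|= 6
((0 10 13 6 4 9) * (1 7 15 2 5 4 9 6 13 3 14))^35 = (0 9 6 4 5 2 15 7 1 14 3 10)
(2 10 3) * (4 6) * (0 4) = (0 4 6)(2 10 3) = [4, 1, 10, 2, 6, 5, 0, 7, 8, 9, 3]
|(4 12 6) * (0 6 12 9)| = |(12)(0 6 4 9)| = 4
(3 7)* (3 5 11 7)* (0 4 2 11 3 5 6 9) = [4, 1, 11, 5, 2, 3, 9, 6, 8, 0, 10, 7] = (0 4 2 11 7 6 9)(3 5)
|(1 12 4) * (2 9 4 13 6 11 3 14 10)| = 11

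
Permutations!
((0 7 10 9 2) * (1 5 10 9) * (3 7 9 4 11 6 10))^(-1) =(0 2 9)(1 10 6 11 4 7 3 5) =((0 9 2)(1 5 3 7 4 11 6 10))^(-1)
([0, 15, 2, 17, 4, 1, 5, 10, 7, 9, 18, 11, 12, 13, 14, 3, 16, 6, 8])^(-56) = (18)(1 6 3)(5 17 15)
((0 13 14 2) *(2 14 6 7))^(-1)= ((14)(0 13 6 7 2))^(-1)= (14)(0 2 7 6 13)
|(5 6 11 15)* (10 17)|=4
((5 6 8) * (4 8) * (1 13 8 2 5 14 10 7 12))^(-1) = (1 12 7 10 14 8 13)(2 4 6 5)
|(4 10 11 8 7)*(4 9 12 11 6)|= |(4 10 6)(7 9 12 11 8)|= 15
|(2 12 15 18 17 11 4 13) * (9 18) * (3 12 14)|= 11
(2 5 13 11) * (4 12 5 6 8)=(2 6 8 4 12 5 13 11)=[0, 1, 6, 3, 12, 13, 8, 7, 4, 9, 10, 2, 5, 11]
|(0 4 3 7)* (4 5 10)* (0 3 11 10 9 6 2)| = |(0 5 9 6 2)(3 7)(4 11 10)| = 30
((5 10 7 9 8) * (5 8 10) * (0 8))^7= (0 8)(7 9 10)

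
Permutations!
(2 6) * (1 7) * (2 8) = (1 7)(2 6 8) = [0, 7, 6, 3, 4, 5, 8, 1, 2]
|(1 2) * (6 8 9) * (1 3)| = 3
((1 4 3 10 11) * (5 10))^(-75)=(1 5)(3 11)(4 10)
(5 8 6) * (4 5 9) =(4 5 8 6 9) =[0, 1, 2, 3, 5, 8, 9, 7, 6, 4]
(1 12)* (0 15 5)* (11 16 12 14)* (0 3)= (0 15 5 3)(1 14 11 16 12)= [15, 14, 2, 0, 4, 3, 6, 7, 8, 9, 10, 16, 1, 13, 11, 5, 12]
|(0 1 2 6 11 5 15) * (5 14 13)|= 9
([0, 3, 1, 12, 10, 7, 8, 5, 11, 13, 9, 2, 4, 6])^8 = (1 8 9 12 2 6 10 3 11 13 4)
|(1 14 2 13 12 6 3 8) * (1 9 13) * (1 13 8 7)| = |(1 14 2 13 12 6 3 7)(8 9)| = 8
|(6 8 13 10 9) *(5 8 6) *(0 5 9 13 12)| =|(0 5 8 12)(10 13)| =4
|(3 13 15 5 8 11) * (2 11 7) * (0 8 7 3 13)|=6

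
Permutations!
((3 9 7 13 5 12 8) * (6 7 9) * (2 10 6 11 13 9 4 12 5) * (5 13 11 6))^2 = (2 5)(3 7 4 8 6 9 12)(10 13)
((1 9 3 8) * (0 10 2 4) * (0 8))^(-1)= (0 3 9 1 8 4 2 10)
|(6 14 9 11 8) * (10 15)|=10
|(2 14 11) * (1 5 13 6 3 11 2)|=6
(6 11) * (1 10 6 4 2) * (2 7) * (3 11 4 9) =(1 10 6 4 7 2)(3 11 9) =[0, 10, 1, 11, 7, 5, 4, 2, 8, 3, 6, 9]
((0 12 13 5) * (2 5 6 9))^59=((0 12 13 6 9 2 5))^59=(0 6 5 13 2 12 9)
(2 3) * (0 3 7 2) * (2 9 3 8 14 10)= (0 8 14 10 2 7 9 3)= [8, 1, 7, 0, 4, 5, 6, 9, 14, 3, 2, 11, 12, 13, 10]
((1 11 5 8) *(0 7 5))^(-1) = (0 11 1 8 5 7)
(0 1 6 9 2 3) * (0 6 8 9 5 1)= [0, 8, 3, 6, 4, 1, 5, 7, 9, 2]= (1 8 9 2 3 6 5)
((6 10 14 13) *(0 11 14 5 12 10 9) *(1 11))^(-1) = (0 9 6 13 14 11 1)(5 10 12)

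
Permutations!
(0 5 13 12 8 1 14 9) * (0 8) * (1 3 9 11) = (0 5 13 12)(1 14 11)(3 9 8) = [5, 14, 2, 9, 4, 13, 6, 7, 3, 8, 10, 1, 0, 12, 11]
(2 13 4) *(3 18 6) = (2 13 4)(3 18 6) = [0, 1, 13, 18, 2, 5, 3, 7, 8, 9, 10, 11, 12, 4, 14, 15, 16, 17, 6]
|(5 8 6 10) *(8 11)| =|(5 11 8 6 10)| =5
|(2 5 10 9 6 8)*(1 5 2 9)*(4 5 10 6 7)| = 6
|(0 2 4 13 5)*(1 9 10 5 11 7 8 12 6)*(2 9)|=36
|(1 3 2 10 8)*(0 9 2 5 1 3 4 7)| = |(0 9 2 10 8 3 5 1 4 7)| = 10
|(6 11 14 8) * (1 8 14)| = |(14)(1 8 6 11)| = 4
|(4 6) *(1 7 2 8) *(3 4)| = |(1 7 2 8)(3 4 6)| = 12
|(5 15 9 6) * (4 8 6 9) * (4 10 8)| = 5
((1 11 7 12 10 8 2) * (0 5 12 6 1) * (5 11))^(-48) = (0 7 1 12 8)(2 11 6 5 10)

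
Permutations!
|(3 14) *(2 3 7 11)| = 5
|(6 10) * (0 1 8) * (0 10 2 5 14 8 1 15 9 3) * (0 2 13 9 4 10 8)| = 11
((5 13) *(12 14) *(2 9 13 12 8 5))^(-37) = ((2 9 13)(5 12 14 8))^(-37) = (2 13 9)(5 8 14 12)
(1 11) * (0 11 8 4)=(0 11 1 8 4)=[11, 8, 2, 3, 0, 5, 6, 7, 4, 9, 10, 1]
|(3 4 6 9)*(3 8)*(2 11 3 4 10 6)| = 8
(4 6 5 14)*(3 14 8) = (3 14 4 6 5 8) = [0, 1, 2, 14, 6, 8, 5, 7, 3, 9, 10, 11, 12, 13, 4]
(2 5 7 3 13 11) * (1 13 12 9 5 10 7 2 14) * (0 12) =(0 12 9 5 2 10 7 3)(1 13 11 14) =[12, 13, 10, 0, 4, 2, 6, 3, 8, 5, 7, 14, 9, 11, 1]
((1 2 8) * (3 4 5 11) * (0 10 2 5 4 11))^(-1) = (0 5 1 8 2 10)(3 11)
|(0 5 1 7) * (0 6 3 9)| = |(0 5 1 7 6 3 9)| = 7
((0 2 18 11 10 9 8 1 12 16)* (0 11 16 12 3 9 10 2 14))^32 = (18)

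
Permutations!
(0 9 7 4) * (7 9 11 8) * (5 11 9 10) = (0 9 10 5 11 8 7 4) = [9, 1, 2, 3, 0, 11, 6, 4, 7, 10, 5, 8]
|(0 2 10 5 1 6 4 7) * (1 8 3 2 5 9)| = 11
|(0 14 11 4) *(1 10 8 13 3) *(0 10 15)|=|(0 14 11 4 10 8 13 3 1 15)|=10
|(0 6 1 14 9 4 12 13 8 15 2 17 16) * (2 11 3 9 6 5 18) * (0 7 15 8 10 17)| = |(0 5 18 2)(1 14 6)(3 9 4 12 13 10 17 16 7 15 11)| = 132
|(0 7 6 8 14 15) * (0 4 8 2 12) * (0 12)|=4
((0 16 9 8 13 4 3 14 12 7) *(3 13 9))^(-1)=((0 16 3 14 12 7)(4 13)(8 9))^(-1)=(0 7 12 14 3 16)(4 13)(8 9)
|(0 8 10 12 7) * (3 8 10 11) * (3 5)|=4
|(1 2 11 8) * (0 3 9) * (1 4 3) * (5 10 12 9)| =11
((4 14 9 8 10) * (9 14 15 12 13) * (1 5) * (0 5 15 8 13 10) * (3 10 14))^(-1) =((0 5 1 15 12 14 3 10 4 8)(9 13))^(-1) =(0 8 4 10 3 14 12 15 1 5)(9 13)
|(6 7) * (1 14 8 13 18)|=|(1 14 8 13 18)(6 7)|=10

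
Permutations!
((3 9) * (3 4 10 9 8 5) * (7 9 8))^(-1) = ((3 7 9 4 10 8 5))^(-1) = (3 5 8 10 4 9 7)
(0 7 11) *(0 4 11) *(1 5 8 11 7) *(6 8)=(0 1 5 6 8 11 4 7)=[1, 5, 2, 3, 7, 6, 8, 0, 11, 9, 10, 4]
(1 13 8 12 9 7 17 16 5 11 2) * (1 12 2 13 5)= [0, 5, 12, 3, 4, 11, 6, 17, 2, 7, 10, 13, 9, 8, 14, 15, 1, 16]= (1 5 11 13 8 2 12 9 7 17 16)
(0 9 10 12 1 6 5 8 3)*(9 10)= [10, 6, 2, 0, 4, 8, 5, 7, 3, 9, 12, 11, 1]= (0 10 12 1 6 5 8 3)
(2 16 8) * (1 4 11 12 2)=(1 4 11 12 2 16 8)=[0, 4, 16, 3, 11, 5, 6, 7, 1, 9, 10, 12, 2, 13, 14, 15, 8]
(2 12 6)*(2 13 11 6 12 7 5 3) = (2 7 5 3)(6 13 11) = [0, 1, 7, 2, 4, 3, 13, 5, 8, 9, 10, 6, 12, 11]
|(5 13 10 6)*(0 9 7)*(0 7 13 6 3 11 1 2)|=8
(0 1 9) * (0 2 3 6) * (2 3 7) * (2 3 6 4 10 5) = (0 1 9 6)(2 7 3 4 10 5) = [1, 9, 7, 4, 10, 2, 0, 3, 8, 6, 5]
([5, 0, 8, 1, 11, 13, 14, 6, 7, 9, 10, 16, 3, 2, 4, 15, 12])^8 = (0 4 13 16 8 3 6)(1 14 5 11 2 12 7)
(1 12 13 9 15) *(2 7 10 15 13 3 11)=[0, 12, 7, 11, 4, 5, 6, 10, 8, 13, 15, 2, 3, 9, 14, 1]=(1 12 3 11 2 7 10 15)(9 13)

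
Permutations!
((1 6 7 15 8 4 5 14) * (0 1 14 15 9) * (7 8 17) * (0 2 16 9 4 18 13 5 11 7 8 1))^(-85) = (1 6)(2 9 16)(4 7 11)(5 13 18 8 17 15)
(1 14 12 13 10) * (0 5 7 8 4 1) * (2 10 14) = (0 5 7 8 4 1 2 10)(12 13 14) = [5, 2, 10, 3, 1, 7, 6, 8, 4, 9, 0, 11, 13, 14, 12]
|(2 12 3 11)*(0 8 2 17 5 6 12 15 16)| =30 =|(0 8 2 15 16)(3 11 17 5 6 12)|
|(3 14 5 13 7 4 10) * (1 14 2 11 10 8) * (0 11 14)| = |(0 11 10 3 2 14 5 13 7 4 8 1)| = 12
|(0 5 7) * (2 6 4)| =3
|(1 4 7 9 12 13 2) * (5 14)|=14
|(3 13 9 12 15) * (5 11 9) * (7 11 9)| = 6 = |(3 13 5 9 12 15)(7 11)|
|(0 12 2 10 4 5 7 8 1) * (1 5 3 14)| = 24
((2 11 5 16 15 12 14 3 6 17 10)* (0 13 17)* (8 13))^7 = (0 5)(2 3)(6 11)(8 16)(10 14)(12 17)(13 15)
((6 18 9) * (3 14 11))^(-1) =(3 11 14)(6 9 18)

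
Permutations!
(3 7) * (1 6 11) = (1 6 11)(3 7) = [0, 6, 2, 7, 4, 5, 11, 3, 8, 9, 10, 1]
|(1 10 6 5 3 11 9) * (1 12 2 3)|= |(1 10 6 5)(2 3 11 9 12)|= 20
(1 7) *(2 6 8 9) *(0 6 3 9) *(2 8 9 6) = (0 2 3 6 9 8)(1 7) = [2, 7, 3, 6, 4, 5, 9, 1, 0, 8]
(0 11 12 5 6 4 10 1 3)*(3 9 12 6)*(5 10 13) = (0 11 6 4 13 5 3)(1 9 12 10) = [11, 9, 2, 0, 13, 3, 4, 7, 8, 12, 1, 6, 10, 5]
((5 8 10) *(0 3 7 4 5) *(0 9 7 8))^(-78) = ((0 3 8 10 9 7 4 5))^(-78) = (0 8 9 4)(3 10 7 5)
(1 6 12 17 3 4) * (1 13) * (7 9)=[0, 6, 2, 4, 13, 5, 12, 9, 8, 7, 10, 11, 17, 1, 14, 15, 16, 3]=(1 6 12 17 3 4 13)(7 9)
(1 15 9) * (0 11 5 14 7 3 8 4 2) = [11, 15, 0, 8, 2, 14, 6, 3, 4, 1, 10, 5, 12, 13, 7, 9] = (0 11 5 14 7 3 8 4 2)(1 15 9)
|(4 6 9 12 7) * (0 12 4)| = 3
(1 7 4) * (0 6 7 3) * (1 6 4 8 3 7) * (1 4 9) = [9, 7, 2, 0, 6, 5, 4, 8, 3, 1] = (0 9 1 7 8 3)(4 6)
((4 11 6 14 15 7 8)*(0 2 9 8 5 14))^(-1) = (0 6 11 4 8 9 2)(5 7 15 14)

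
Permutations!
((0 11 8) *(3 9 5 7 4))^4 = ((0 11 8)(3 9 5 7 4))^4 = (0 11 8)(3 4 7 5 9)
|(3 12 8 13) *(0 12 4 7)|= |(0 12 8 13 3 4 7)|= 7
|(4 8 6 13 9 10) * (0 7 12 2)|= |(0 7 12 2)(4 8 6 13 9 10)|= 12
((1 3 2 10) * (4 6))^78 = ((1 3 2 10)(4 6))^78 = (1 2)(3 10)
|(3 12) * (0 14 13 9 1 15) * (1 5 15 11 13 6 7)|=10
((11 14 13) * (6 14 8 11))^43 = (6 14 13)(8 11) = ((6 14 13)(8 11))^43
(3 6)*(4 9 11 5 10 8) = [0, 1, 2, 6, 9, 10, 3, 7, 4, 11, 8, 5] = (3 6)(4 9 11 5 10 8)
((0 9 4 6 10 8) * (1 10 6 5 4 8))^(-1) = (0 8 9)(1 10)(4 5) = ((0 9 8)(1 10)(4 5))^(-1)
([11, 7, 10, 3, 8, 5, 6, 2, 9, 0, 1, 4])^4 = [9, 1, 2, 3, 11, 5, 6, 7, 4, 8, 10, 0]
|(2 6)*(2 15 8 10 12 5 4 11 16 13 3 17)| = 13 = |(2 6 15 8 10 12 5 4 11 16 13 3 17)|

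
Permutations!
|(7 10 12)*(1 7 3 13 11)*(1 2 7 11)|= |(1 11 2 7 10 12 3 13)|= 8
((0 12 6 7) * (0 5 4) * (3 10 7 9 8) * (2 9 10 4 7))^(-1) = (0 4 3 8 9 2 10 6 12)(5 7)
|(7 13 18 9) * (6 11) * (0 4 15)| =|(0 4 15)(6 11)(7 13 18 9)| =12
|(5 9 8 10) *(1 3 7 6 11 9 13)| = |(1 3 7 6 11 9 8 10 5 13)| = 10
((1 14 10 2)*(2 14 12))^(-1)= ((1 12 2)(10 14))^(-1)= (1 2 12)(10 14)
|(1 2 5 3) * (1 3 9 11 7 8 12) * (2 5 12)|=|(1 5 9 11 7 8 2 12)|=8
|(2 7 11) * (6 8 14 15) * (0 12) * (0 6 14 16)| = 30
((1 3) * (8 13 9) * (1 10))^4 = (1 3 10)(8 13 9)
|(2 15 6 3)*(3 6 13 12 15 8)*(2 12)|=|(2 8 3 12 15 13)|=6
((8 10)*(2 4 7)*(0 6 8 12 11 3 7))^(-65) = (0 11)(2 10)(3 6)(4 12)(7 8)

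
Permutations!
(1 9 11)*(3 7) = (1 9 11)(3 7) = [0, 9, 2, 7, 4, 5, 6, 3, 8, 11, 10, 1]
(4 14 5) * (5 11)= [0, 1, 2, 3, 14, 4, 6, 7, 8, 9, 10, 5, 12, 13, 11]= (4 14 11 5)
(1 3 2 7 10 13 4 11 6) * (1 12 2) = (1 3)(2 7 10 13 4 11 6 12) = [0, 3, 7, 1, 11, 5, 12, 10, 8, 9, 13, 6, 2, 4]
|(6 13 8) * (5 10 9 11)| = |(5 10 9 11)(6 13 8)| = 12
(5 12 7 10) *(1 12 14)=(1 12 7 10 5 14)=[0, 12, 2, 3, 4, 14, 6, 10, 8, 9, 5, 11, 7, 13, 1]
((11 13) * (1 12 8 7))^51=((1 12 8 7)(11 13))^51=(1 7 8 12)(11 13)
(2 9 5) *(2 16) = [0, 1, 9, 3, 4, 16, 6, 7, 8, 5, 10, 11, 12, 13, 14, 15, 2] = (2 9 5 16)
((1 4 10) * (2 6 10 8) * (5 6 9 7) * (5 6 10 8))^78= ((1 4 5 10)(2 9 7 6 8))^78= (1 5)(2 6 9 8 7)(4 10)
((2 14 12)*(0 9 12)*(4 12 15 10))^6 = ((0 9 15 10 4 12 2 14))^6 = (0 2 4 15)(9 14 12 10)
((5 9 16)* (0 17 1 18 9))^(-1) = ((0 17 1 18 9 16 5))^(-1) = (0 5 16 9 18 1 17)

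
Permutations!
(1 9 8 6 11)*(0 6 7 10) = [6, 9, 2, 3, 4, 5, 11, 10, 7, 8, 0, 1] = (0 6 11 1 9 8 7 10)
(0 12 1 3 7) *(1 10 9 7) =[12, 3, 2, 1, 4, 5, 6, 0, 8, 7, 9, 11, 10] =(0 12 10 9 7)(1 3)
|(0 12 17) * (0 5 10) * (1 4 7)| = |(0 12 17 5 10)(1 4 7)| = 15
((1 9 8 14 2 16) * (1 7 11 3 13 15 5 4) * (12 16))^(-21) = (1 7)(2 15)(3 8)(4 16)(5 12)(9 11)(13 14)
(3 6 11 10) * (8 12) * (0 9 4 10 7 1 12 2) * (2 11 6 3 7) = (0 9 4 10 7 1 12 8 11 2) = [9, 12, 0, 3, 10, 5, 6, 1, 11, 4, 7, 2, 8]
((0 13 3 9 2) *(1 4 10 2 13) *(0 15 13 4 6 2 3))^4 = (0 15 6)(1 13 2)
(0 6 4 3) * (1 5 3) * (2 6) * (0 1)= (0 2 6 4)(1 5 3)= [2, 5, 6, 1, 0, 3, 4]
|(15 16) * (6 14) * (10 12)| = 2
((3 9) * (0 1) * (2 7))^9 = ((0 1)(2 7)(3 9))^9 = (0 1)(2 7)(3 9)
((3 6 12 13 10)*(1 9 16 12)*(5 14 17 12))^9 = ((1 9 16 5 14 17 12 13 10 3 6))^9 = (1 3 13 17 5 9 6 10 12 14 16)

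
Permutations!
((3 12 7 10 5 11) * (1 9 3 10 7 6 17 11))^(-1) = ((1 9 3 12 6 17 11 10 5))^(-1) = (1 5 10 11 17 6 12 3 9)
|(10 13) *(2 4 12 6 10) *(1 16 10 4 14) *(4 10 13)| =|(1 16 13 2 14)(4 12 6 10)| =20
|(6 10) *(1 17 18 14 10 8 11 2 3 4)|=11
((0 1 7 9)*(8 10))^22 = ((0 1 7 9)(8 10))^22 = (10)(0 7)(1 9)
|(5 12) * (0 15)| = |(0 15)(5 12)| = 2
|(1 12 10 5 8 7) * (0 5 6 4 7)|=6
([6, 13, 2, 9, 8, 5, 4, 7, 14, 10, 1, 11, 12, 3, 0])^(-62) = [8, 9, 2, 1, 0, 5, 14, 7, 6, 13, 3, 11, 12, 10, 4]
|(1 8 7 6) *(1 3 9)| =|(1 8 7 6 3 9)| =6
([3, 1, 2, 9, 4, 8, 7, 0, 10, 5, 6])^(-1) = [7, 1, 2, 0, 4, 9, 10, 6, 5, 3, 8]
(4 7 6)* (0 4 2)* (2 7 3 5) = [4, 1, 0, 5, 3, 2, 7, 6] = (0 4 3 5 2)(6 7)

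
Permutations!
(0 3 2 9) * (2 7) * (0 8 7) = (0 3)(2 9 8 7) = [3, 1, 9, 0, 4, 5, 6, 2, 7, 8]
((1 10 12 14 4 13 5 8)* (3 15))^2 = (15)(1 12 4 5)(8 10 14 13)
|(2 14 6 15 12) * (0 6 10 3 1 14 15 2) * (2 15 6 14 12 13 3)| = |(0 14 10 2 6 15 13 3 1 12)| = 10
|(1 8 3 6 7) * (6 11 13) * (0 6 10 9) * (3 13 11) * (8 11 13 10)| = |(0 6 7 1 11 13 8 10 9)| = 9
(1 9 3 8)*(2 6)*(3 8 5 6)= [0, 9, 3, 5, 4, 6, 2, 7, 1, 8]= (1 9 8)(2 3 5 6)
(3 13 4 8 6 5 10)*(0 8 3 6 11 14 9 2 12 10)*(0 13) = [8, 1, 12, 0, 3, 13, 5, 7, 11, 2, 6, 14, 10, 4, 9] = (0 8 11 14 9 2 12 10 6 5 13 4 3)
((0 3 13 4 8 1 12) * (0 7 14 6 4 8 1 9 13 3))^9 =(1 14)(4 7)(6 12) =((1 12 7 14 6 4)(8 9 13))^9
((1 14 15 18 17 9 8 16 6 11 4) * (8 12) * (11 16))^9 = (1 4 11 8 12 9 17 18 15 14)(6 16)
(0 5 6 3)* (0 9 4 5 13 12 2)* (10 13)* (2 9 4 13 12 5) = (0 10 12 9 13 5 6 3 4 2) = [10, 1, 0, 4, 2, 6, 3, 7, 8, 13, 12, 11, 9, 5]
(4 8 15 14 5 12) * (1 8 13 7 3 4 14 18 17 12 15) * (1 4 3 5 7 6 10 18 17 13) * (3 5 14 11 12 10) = (1 8 4)(3 5 15 17 10 18 13 6)(7 14)(11 12) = [0, 8, 2, 5, 1, 15, 3, 14, 4, 9, 18, 12, 11, 6, 7, 17, 16, 10, 13]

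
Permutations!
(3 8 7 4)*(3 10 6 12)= (3 8 7 4 10 6 12)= [0, 1, 2, 8, 10, 5, 12, 4, 7, 9, 6, 11, 3]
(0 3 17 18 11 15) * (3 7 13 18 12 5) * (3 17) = (0 7 13 18 11 15)(5 17 12) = [7, 1, 2, 3, 4, 17, 6, 13, 8, 9, 10, 15, 5, 18, 14, 0, 16, 12, 11]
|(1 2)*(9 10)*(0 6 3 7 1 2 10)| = 7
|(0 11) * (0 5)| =3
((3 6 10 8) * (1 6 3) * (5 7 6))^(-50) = (1 10 7)(5 8 6)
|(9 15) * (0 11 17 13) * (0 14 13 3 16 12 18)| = 14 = |(0 11 17 3 16 12 18)(9 15)(13 14)|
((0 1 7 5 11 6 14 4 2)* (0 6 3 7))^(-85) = (0 1)(2 4 14 6)(3 11 5 7)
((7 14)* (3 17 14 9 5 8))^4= (3 9 17 5 14 8 7)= ((3 17 14 7 9 5 8))^4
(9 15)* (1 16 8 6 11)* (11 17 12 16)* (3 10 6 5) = (1 11)(3 10 6 17 12 16 8 5)(9 15) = [0, 11, 2, 10, 4, 3, 17, 7, 5, 15, 6, 1, 16, 13, 14, 9, 8, 12]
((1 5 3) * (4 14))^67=((1 5 3)(4 14))^67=(1 5 3)(4 14)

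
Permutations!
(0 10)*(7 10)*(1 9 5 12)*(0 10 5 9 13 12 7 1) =(0 1 13 12)(5 7) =[1, 13, 2, 3, 4, 7, 6, 5, 8, 9, 10, 11, 0, 12]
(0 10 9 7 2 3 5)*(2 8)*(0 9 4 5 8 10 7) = [7, 1, 3, 8, 5, 9, 6, 10, 2, 0, 4] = (0 7 10 4 5 9)(2 3 8)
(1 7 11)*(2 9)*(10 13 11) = (1 7 10 13 11)(2 9) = [0, 7, 9, 3, 4, 5, 6, 10, 8, 2, 13, 1, 12, 11]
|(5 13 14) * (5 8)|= 4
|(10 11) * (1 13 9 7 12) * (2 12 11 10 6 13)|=15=|(1 2 12)(6 13 9 7 11)|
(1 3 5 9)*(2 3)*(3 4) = (1 2 4 3 5 9) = [0, 2, 4, 5, 3, 9, 6, 7, 8, 1]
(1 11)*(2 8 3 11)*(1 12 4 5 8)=(1 2)(3 11 12 4 5 8)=[0, 2, 1, 11, 5, 8, 6, 7, 3, 9, 10, 12, 4]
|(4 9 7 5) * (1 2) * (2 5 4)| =3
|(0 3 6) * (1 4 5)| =3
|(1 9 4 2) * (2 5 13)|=6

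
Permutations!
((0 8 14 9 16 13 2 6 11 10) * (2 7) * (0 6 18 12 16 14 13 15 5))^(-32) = (0 15 12 2 13)(5 16 18 7 8)(6 11 10)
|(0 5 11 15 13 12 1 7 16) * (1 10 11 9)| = 30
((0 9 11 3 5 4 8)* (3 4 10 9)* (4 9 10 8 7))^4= (11)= ((0 3 5 8)(4 7)(9 11))^4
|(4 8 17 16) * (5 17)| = |(4 8 5 17 16)| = 5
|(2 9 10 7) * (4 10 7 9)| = |(2 4 10 9 7)| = 5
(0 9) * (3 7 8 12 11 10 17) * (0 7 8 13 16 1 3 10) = (0 9 7 13 16 1 3 8 12 11)(10 17) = [9, 3, 2, 8, 4, 5, 6, 13, 12, 7, 17, 0, 11, 16, 14, 15, 1, 10]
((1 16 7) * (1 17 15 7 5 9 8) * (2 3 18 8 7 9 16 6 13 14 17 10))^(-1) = (1 8 18 3 2 10 7 9 15 17 14 13 6)(5 16)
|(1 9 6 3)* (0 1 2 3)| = 4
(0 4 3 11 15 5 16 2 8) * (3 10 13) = (0 4 10 13 3 11 15 5 16 2 8) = [4, 1, 8, 11, 10, 16, 6, 7, 0, 9, 13, 15, 12, 3, 14, 5, 2]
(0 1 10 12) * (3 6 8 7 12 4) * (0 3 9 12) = [1, 10, 2, 6, 9, 5, 8, 0, 7, 12, 4, 11, 3] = (0 1 10 4 9 12 3 6 8 7)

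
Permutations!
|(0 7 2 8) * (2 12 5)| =6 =|(0 7 12 5 2 8)|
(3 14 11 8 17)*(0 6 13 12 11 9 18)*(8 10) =(0 6 13 12 11 10 8 17 3 14 9 18) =[6, 1, 2, 14, 4, 5, 13, 7, 17, 18, 8, 10, 11, 12, 9, 15, 16, 3, 0]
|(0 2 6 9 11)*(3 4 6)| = |(0 2 3 4 6 9 11)| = 7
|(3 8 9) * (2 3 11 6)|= |(2 3 8 9 11 6)|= 6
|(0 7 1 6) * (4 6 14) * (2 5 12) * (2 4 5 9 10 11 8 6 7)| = 42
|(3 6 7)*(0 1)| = |(0 1)(3 6 7)| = 6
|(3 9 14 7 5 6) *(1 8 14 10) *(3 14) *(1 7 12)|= |(1 8 3 9 10 7 5 6 14 12)|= 10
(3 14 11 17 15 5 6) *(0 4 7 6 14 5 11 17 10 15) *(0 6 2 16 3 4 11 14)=(0 11 10 15 14 17 6 4 7 2 16 3 5)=[11, 1, 16, 5, 7, 0, 4, 2, 8, 9, 15, 10, 12, 13, 17, 14, 3, 6]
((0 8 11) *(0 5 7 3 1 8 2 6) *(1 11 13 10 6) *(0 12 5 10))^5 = (13)(3 5 6 11 7 12 10) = ((0 2 1 8 13)(3 11 10 6 12 5 7))^5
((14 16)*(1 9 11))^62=((1 9 11)(14 16))^62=(16)(1 11 9)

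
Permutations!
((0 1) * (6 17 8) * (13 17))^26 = (6 17)(8 13)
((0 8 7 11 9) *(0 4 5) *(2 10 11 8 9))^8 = (2 11 10)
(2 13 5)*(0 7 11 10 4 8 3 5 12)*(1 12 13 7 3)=(13)(0 3 5 2 7 11 10 4 8 1 12)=[3, 12, 7, 5, 8, 2, 6, 11, 1, 9, 4, 10, 0, 13]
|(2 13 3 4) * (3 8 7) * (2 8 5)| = 12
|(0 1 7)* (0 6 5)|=5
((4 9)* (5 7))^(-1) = ((4 9)(5 7))^(-1) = (4 9)(5 7)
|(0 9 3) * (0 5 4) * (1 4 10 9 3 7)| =8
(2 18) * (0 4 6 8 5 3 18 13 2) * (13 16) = (0 4 6 8 5 3 18)(2 16 13) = [4, 1, 16, 18, 6, 3, 8, 7, 5, 9, 10, 11, 12, 2, 14, 15, 13, 17, 0]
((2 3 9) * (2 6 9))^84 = (9)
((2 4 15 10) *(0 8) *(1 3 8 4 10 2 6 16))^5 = (0 6)(1 15)(2 3)(4 16)(8 10)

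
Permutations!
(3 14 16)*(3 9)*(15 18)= (3 14 16 9)(15 18)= [0, 1, 2, 14, 4, 5, 6, 7, 8, 3, 10, 11, 12, 13, 16, 18, 9, 17, 15]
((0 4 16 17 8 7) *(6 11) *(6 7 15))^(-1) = (0 7 11 6 15 8 17 16 4)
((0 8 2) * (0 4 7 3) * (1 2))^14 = ((0 8 1 2 4 7 3))^14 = (8)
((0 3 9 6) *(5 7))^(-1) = (0 6 9 3)(5 7) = ((0 3 9 6)(5 7))^(-1)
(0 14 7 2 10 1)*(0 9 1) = (0 14 7 2 10)(1 9) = [14, 9, 10, 3, 4, 5, 6, 2, 8, 1, 0, 11, 12, 13, 7]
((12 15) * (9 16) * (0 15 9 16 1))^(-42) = ((16)(0 15 12 9 1))^(-42) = (16)(0 9 15 1 12)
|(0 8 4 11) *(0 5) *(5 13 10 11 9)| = |(0 8 4 9 5)(10 11 13)| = 15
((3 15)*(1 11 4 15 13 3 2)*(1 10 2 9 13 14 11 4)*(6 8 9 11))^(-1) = ((1 4 15 11)(2 10)(3 14 6 8 9 13))^(-1) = (1 11 15 4)(2 10)(3 13 9 8 6 14)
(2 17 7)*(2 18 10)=(2 17 7 18 10)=[0, 1, 17, 3, 4, 5, 6, 18, 8, 9, 2, 11, 12, 13, 14, 15, 16, 7, 10]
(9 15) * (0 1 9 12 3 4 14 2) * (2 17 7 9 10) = (0 1 10 2)(3 4 14 17 7 9 15 12) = [1, 10, 0, 4, 14, 5, 6, 9, 8, 15, 2, 11, 3, 13, 17, 12, 16, 7]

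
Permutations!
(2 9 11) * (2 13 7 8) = [0, 1, 9, 3, 4, 5, 6, 8, 2, 11, 10, 13, 12, 7] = (2 9 11 13 7 8)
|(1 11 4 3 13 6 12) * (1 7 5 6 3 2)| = |(1 11 4 2)(3 13)(5 6 12 7)| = 4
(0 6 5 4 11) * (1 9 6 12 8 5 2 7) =(0 12 8 5 4 11)(1 9 6 2 7) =[12, 9, 7, 3, 11, 4, 2, 1, 5, 6, 10, 0, 8]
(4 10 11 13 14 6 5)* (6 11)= (4 10 6 5)(11 13 14)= [0, 1, 2, 3, 10, 4, 5, 7, 8, 9, 6, 13, 12, 14, 11]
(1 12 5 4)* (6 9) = (1 12 5 4)(6 9) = [0, 12, 2, 3, 1, 4, 9, 7, 8, 6, 10, 11, 5]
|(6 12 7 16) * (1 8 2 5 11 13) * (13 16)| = 10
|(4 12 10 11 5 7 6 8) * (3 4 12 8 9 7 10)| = 12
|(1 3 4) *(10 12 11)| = |(1 3 4)(10 12 11)| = 3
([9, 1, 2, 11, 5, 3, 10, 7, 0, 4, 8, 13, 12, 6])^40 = (13)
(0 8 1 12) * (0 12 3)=(12)(0 8 1 3)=[8, 3, 2, 0, 4, 5, 6, 7, 1, 9, 10, 11, 12]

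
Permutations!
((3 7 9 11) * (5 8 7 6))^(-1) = ((3 6 5 8 7 9 11))^(-1) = (3 11 9 7 8 5 6)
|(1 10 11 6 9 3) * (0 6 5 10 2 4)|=|(0 6 9 3 1 2 4)(5 10 11)|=21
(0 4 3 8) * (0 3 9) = (0 4 9)(3 8) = [4, 1, 2, 8, 9, 5, 6, 7, 3, 0]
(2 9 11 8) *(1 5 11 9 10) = (1 5 11 8 2 10) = [0, 5, 10, 3, 4, 11, 6, 7, 2, 9, 1, 8]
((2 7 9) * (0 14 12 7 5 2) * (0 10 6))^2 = (0 12 9 6 14 7 10)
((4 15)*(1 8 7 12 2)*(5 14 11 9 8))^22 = ((1 5 14 11 9 8 7 12 2)(4 15))^22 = (15)(1 9 2 11 12 14 7 5 8)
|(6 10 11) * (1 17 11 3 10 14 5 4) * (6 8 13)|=|(1 17 11 8 13 6 14 5 4)(3 10)|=18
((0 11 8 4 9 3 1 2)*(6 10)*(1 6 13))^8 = (0 13 3 8 2 10 9 11 1 6 4)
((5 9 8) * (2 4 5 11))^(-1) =(2 11 8 9 5 4)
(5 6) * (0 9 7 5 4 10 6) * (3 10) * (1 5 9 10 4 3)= [10, 5, 2, 4, 1, 0, 3, 9, 8, 7, 6]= (0 10 6 3 4 1 5)(7 9)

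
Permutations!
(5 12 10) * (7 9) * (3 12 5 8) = (3 12 10 8)(7 9) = [0, 1, 2, 12, 4, 5, 6, 9, 3, 7, 8, 11, 10]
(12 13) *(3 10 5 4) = (3 10 5 4)(12 13) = [0, 1, 2, 10, 3, 4, 6, 7, 8, 9, 5, 11, 13, 12]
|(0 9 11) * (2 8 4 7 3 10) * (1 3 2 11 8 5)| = |(0 9 8 4 7 2 5 1 3 10 11)| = 11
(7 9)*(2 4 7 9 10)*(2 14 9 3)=[0, 1, 4, 2, 7, 5, 6, 10, 8, 3, 14, 11, 12, 13, 9]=(2 4 7 10 14 9 3)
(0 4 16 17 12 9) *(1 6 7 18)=(0 4 16 17 12 9)(1 6 7 18)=[4, 6, 2, 3, 16, 5, 7, 18, 8, 0, 10, 11, 9, 13, 14, 15, 17, 12, 1]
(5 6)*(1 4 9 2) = (1 4 9 2)(5 6) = [0, 4, 1, 3, 9, 6, 5, 7, 8, 2]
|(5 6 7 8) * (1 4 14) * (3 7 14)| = |(1 4 3 7 8 5 6 14)| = 8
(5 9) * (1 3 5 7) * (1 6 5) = (1 3)(5 9 7 6) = [0, 3, 2, 1, 4, 9, 5, 6, 8, 7]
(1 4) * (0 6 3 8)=(0 6 3 8)(1 4)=[6, 4, 2, 8, 1, 5, 3, 7, 0]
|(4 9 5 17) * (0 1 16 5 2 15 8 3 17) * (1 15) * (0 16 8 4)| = |(0 15 4 9 2 1 8 3 17)(5 16)| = 18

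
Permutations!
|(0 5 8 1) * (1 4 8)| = 6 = |(0 5 1)(4 8)|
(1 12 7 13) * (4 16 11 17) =(1 12 7 13)(4 16 11 17) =[0, 12, 2, 3, 16, 5, 6, 13, 8, 9, 10, 17, 7, 1, 14, 15, 11, 4]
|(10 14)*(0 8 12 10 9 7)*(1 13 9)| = |(0 8 12 10 14 1 13 9 7)| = 9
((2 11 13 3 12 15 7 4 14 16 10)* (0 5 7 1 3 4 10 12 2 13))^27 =(0 11 2 3 1 15 12 16 14 4 13 10 7 5)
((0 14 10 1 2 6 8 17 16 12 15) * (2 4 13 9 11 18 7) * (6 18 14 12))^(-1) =((0 12 15)(1 4 13 9 11 14 10)(2 18 7)(6 8 17 16))^(-1) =(0 15 12)(1 10 14 11 9 13 4)(2 7 18)(6 16 17 8)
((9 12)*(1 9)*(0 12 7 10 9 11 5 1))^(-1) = (0 12)(1 5 11)(7 9 10) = ((0 12)(1 11 5)(7 10 9))^(-1)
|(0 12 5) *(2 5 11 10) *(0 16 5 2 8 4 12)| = 10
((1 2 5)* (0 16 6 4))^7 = ((0 16 6 4)(1 2 5))^7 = (0 4 6 16)(1 2 5)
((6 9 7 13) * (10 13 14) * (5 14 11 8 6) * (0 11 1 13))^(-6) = ((0 11 8 6 9 7 1 13 5 14 10))^(-6) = (0 7 10 9 14 6 5 8 13 11 1)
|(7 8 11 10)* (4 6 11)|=|(4 6 11 10 7 8)|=6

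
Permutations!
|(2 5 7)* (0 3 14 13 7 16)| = |(0 3 14 13 7 2 5 16)| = 8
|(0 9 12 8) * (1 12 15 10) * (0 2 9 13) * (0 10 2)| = |(0 13 10 1 12 8)(2 9 15)| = 6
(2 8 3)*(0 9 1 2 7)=(0 9 1 2 8 3 7)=[9, 2, 8, 7, 4, 5, 6, 0, 3, 1]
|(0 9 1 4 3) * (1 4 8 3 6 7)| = |(0 9 4 6 7 1 8 3)| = 8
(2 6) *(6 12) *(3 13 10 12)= (2 3 13 10 12 6)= [0, 1, 3, 13, 4, 5, 2, 7, 8, 9, 12, 11, 6, 10]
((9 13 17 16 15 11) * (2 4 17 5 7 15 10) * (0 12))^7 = ((0 12)(2 4 17 16 10)(5 7 15 11 9 13))^7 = (0 12)(2 17 10 4 16)(5 7 15 11 9 13)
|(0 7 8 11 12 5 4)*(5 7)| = |(0 5 4)(7 8 11 12)| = 12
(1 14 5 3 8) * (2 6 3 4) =[0, 14, 6, 8, 2, 4, 3, 7, 1, 9, 10, 11, 12, 13, 5] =(1 14 5 4 2 6 3 8)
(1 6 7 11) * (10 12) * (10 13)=(1 6 7 11)(10 12 13)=[0, 6, 2, 3, 4, 5, 7, 11, 8, 9, 12, 1, 13, 10]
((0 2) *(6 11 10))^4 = ((0 2)(6 11 10))^4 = (6 11 10)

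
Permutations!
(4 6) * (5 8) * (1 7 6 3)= (1 7 6 4 3)(5 8)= [0, 7, 2, 1, 3, 8, 4, 6, 5]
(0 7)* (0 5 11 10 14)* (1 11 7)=[1, 11, 2, 3, 4, 7, 6, 5, 8, 9, 14, 10, 12, 13, 0]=(0 1 11 10 14)(5 7)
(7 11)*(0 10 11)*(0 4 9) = (0 10 11 7 4 9) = [10, 1, 2, 3, 9, 5, 6, 4, 8, 0, 11, 7]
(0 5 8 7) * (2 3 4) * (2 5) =(0 2 3 4 5 8 7) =[2, 1, 3, 4, 5, 8, 6, 0, 7]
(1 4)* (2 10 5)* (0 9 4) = (0 9 4 1)(2 10 5) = [9, 0, 10, 3, 1, 2, 6, 7, 8, 4, 5]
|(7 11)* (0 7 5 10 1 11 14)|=|(0 7 14)(1 11 5 10)|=12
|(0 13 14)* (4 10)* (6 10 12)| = |(0 13 14)(4 12 6 10)| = 12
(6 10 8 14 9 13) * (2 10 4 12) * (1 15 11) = (1 15 11)(2 10 8 14 9 13 6 4 12) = [0, 15, 10, 3, 12, 5, 4, 7, 14, 13, 8, 1, 2, 6, 9, 11]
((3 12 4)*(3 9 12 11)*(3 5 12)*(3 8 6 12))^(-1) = (3 5 11)(4 12 6 8 9)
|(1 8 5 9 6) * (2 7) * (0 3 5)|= |(0 3 5 9 6 1 8)(2 7)|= 14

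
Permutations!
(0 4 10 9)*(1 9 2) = (0 4 10 2 1 9) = [4, 9, 1, 3, 10, 5, 6, 7, 8, 0, 2]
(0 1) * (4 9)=(0 1)(4 9)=[1, 0, 2, 3, 9, 5, 6, 7, 8, 4]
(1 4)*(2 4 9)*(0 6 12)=(0 6 12)(1 9 2 4)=[6, 9, 4, 3, 1, 5, 12, 7, 8, 2, 10, 11, 0]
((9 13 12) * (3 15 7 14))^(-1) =(3 14 7 15)(9 12 13) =((3 15 7 14)(9 13 12))^(-1)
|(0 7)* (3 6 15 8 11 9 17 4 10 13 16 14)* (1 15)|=|(0 7)(1 15 8 11 9 17 4 10 13 16 14 3 6)|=26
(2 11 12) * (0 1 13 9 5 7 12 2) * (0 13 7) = [1, 7, 11, 3, 4, 0, 6, 12, 8, 5, 10, 2, 13, 9] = (0 1 7 12 13 9 5)(2 11)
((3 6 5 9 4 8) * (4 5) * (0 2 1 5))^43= (0 5 2 9 1)(3 8 4 6)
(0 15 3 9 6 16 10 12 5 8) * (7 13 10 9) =[15, 1, 2, 7, 4, 8, 16, 13, 0, 6, 12, 11, 5, 10, 14, 3, 9] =(0 15 3 7 13 10 12 5 8)(6 16 9)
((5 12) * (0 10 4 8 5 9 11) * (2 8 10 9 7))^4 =((0 9 11)(2 8 5 12 7)(4 10))^4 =(0 9 11)(2 7 12 5 8)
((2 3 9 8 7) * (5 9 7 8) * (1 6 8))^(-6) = ((1 6 8)(2 3 7)(5 9))^(-6) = (9)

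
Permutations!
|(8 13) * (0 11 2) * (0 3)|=4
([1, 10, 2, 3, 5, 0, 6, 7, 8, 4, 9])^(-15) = (0 9)(1 4)(5 10)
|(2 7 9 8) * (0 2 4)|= |(0 2 7 9 8 4)|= 6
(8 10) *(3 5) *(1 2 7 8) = [0, 2, 7, 5, 4, 3, 6, 8, 10, 9, 1] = (1 2 7 8 10)(3 5)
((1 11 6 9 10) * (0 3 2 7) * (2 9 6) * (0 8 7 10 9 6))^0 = (11)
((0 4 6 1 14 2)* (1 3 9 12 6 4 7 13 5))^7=(14)(3 6 12 9)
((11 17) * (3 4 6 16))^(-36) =((3 4 6 16)(11 17))^(-36) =(17)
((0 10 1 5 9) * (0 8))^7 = ((0 10 1 5 9 8))^7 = (0 10 1 5 9 8)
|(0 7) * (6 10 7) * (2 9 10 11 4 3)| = |(0 6 11 4 3 2 9 10 7)| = 9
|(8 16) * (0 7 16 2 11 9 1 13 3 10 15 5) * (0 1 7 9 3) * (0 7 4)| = 33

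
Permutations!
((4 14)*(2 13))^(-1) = ((2 13)(4 14))^(-1) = (2 13)(4 14)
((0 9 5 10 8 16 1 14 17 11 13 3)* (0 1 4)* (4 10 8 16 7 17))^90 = (0 11)(1 8)(3 5)(4 17)(7 14)(9 13)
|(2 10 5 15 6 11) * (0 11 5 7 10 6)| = 6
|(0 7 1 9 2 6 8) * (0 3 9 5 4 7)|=|(1 5 4 7)(2 6 8 3 9)|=20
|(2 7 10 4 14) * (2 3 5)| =|(2 7 10 4 14 3 5)| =7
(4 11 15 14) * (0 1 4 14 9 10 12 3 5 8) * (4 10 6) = (0 1 10 12 3 5 8)(4 11 15 9 6) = [1, 10, 2, 5, 11, 8, 4, 7, 0, 6, 12, 15, 3, 13, 14, 9]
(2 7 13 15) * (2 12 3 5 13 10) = [0, 1, 7, 5, 4, 13, 6, 10, 8, 9, 2, 11, 3, 15, 14, 12] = (2 7 10)(3 5 13 15 12)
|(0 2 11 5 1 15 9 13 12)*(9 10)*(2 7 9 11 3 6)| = |(0 7 9 13 12)(1 15 10 11 5)(2 3 6)| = 15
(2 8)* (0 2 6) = (0 2 8 6) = [2, 1, 8, 3, 4, 5, 0, 7, 6]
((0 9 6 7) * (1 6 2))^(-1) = ((0 9 2 1 6 7))^(-1) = (0 7 6 1 2 9)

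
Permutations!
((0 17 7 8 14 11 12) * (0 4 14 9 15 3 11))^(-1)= (0 14 4 12 11 3 15 9 8 7 17)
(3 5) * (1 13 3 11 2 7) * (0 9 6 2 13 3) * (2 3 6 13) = (0 9 13)(1 6 3 5 11 2 7) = [9, 6, 7, 5, 4, 11, 3, 1, 8, 13, 10, 2, 12, 0]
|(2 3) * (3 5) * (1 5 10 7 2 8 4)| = |(1 5 3 8 4)(2 10 7)| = 15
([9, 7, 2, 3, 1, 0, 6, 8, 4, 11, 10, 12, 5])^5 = [0, 7, 2, 3, 1, 5, 6, 8, 4, 9, 10, 11, 12]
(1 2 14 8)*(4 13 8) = [0, 2, 14, 3, 13, 5, 6, 7, 1, 9, 10, 11, 12, 8, 4] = (1 2 14 4 13 8)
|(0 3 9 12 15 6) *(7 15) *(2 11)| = 14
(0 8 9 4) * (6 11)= (0 8 9 4)(6 11)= [8, 1, 2, 3, 0, 5, 11, 7, 9, 4, 10, 6]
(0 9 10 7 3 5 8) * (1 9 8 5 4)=(0 8)(1 9 10 7 3 4)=[8, 9, 2, 4, 1, 5, 6, 3, 0, 10, 7]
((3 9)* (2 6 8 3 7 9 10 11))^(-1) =((2 6 8 3 10 11)(7 9))^(-1) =(2 11 10 3 8 6)(7 9)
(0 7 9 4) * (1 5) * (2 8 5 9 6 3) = (0 7 6 3 2 8 5 1 9 4) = [7, 9, 8, 2, 0, 1, 3, 6, 5, 4]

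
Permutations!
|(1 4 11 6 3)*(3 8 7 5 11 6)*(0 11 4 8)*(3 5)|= 20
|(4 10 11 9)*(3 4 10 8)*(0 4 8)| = |(0 4)(3 8)(9 10 11)| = 6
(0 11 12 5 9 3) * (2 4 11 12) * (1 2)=[12, 2, 4, 0, 11, 9, 6, 7, 8, 3, 10, 1, 5]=(0 12 5 9 3)(1 2 4 11)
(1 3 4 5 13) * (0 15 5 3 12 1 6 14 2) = (0 15 5 13 6 14 2)(1 12)(3 4) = [15, 12, 0, 4, 3, 13, 14, 7, 8, 9, 10, 11, 1, 6, 2, 5]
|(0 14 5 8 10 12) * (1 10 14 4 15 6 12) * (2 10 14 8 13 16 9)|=40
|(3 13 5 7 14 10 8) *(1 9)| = 14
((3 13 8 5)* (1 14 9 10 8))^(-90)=((1 14 9 10 8 5 3 13))^(-90)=(1 3 8 9)(5 10 14 13)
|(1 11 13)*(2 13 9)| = 5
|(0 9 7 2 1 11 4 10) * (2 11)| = 6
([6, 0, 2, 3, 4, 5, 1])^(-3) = (6)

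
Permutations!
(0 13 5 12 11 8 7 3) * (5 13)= (13)(0 5 12 11 8 7 3)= [5, 1, 2, 0, 4, 12, 6, 3, 7, 9, 10, 8, 11, 13]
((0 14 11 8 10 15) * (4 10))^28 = (15)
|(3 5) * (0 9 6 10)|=4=|(0 9 6 10)(3 5)|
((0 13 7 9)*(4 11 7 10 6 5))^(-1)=(0 9 7 11 4 5 6 10 13)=((0 13 10 6 5 4 11 7 9))^(-1)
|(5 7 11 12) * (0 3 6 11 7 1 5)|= 10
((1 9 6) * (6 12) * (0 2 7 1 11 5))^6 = (0 6 1)(2 11 9)(5 12 7)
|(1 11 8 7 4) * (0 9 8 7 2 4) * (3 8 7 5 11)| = |(0 9 7)(1 3 8 2 4)(5 11)| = 30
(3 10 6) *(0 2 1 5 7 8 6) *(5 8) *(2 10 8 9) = (0 10)(1 9 2)(3 8 6)(5 7) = [10, 9, 1, 8, 4, 7, 3, 5, 6, 2, 0]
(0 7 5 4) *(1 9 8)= (0 7 5 4)(1 9 8)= [7, 9, 2, 3, 0, 4, 6, 5, 1, 8]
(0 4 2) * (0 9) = [4, 1, 9, 3, 2, 5, 6, 7, 8, 0] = (0 4 2 9)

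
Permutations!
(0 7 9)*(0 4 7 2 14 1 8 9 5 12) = (0 2 14 1 8 9 4 7 5 12) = [2, 8, 14, 3, 7, 12, 6, 5, 9, 4, 10, 11, 0, 13, 1]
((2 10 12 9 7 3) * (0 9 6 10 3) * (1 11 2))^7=((0 9 7)(1 11 2 3)(6 10 12))^7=(0 9 7)(1 3 2 11)(6 10 12)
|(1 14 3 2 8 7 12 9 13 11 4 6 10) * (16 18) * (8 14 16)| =|(1 16 18 8 7 12 9 13 11 4 6 10)(2 14 3)| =12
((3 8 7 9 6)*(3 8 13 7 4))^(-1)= ((3 13 7 9 6 8 4))^(-1)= (3 4 8 6 9 7 13)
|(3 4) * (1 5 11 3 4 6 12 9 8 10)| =|(1 5 11 3 6 12 9 8 10)| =9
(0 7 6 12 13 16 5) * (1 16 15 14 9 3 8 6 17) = (0 7 17 1 16 5)(3 8 6 12 13 15 14 9) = [7, 16, 2, 8, 4, 0, 12, 17, 6, 3, 10, 11, 13, 15, 9, 14, 5, 1]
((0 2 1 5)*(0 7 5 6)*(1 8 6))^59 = ((0 2 8 6)(5 7))^59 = (0 6 8 2)(5 7)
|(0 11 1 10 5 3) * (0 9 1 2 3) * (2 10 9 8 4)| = 4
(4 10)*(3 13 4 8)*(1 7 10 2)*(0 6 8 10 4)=(0 6 8 3 13)(1 7 4 2)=[6, 7, 1, 13, 2, 5, 8, 4, 3, 9, 10, 11, 12, 0]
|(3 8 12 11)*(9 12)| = |(3 8 9 12 11)| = 5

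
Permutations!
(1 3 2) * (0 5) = (0 5)(1 3 2) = [5, 3, 1, 2, 4, 0]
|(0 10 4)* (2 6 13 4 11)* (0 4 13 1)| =6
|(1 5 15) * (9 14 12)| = |(1 5 15)(9 14 12)| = 3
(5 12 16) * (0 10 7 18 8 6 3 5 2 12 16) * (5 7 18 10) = (0 5 16 2 12)(3 7 10 18 8 6) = [5, 1, 12, 7, 4, 16, 3, 10, 6, 9, 18, 11, 0, 13, 14, 15, 2, 17, 8]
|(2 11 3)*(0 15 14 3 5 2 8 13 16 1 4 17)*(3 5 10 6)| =15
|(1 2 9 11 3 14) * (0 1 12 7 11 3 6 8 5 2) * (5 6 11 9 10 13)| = |(0 1)(2 10 13 5)(3 14 12 7 9)(6 8)| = 20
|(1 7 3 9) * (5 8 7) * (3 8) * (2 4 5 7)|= 8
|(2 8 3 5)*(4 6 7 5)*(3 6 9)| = 15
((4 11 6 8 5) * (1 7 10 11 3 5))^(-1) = (1 8 6 11 10 7)(3 4 5)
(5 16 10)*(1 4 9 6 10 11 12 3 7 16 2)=[0, 4, 1, 7, 9, 2, 10, 16, 8, 6, 5, 12, 3, 13, 14, 15, 11]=(1 4 9 6 10 5 2)(3 7 16 11 12)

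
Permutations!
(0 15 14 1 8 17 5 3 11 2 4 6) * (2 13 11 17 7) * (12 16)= (0 15 14 1 8 7 2 4 6)(3 17 5)(11 13)(12 16)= [15, 8, 4, 17, 6, 3, 0, 2, 7, 9, 10, 13, 16, 11, 1, 14, 12, 5]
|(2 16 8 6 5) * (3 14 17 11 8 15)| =10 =|(2 16 15 3 14 17 11 8 6 5)|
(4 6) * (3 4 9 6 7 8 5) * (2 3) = [0, 1, 3, 4, 7, 2, 9, 8, 5, 6] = (2 3 4 7 8 5)(6 9)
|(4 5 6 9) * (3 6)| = |(3 6 9 4 5)| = 5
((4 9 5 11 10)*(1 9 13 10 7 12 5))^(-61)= (1 9)(4 10 13)(5 12 7 11)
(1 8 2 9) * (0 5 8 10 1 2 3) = (0 5 8 3)(1 10)(2 9) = [5, 10, 9, 0, 4, 8, 6, 7, 3, 2, 1]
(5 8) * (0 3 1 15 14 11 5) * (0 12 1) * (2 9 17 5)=(0 3)(1 15 14 11 2 9 17 5 8 12)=[3, 15, 9, 0, 4, 8, 6, 7, 12, 17, 10, 2, 1, 13, 11, 14, 16, 5]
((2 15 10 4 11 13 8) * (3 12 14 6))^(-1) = ((2 15 10 4 11 13 8)(3 12 14 6))^(-1) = (2 8 13 11 4 10 15)(3 6 14 12)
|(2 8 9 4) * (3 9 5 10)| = 7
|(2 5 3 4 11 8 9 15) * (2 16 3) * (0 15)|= 8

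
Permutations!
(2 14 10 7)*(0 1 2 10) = [1, 2, 14, 3, 4, 5, 6, 10, 8, 9, 7, 11, 12, 13, 0] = (0 1 2 14)(7 10)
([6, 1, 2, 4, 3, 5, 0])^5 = (0 6)(3 4)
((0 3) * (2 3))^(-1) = ((0 2 3))^(-1) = (0 3 2)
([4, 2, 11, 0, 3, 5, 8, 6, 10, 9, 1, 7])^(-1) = (0 3 4)(1 10 8 6 7 11 2)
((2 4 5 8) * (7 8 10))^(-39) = (2 10)(4 7)(5 8)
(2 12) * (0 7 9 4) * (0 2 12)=(12)(0 7 9 4 2)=[7, 1, 0, 3, 2, 5, 6, 9, 8, 4, 10, 11, 12]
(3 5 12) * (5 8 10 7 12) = (3 8 10 7 12) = [0, 1, 2, 8, 4, 5, 6, 12, 10, 9, 7, 11, 3]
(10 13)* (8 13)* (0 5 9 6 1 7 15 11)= (0 5 9 6 1 7 15 11)(8 13 10)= [5, 7, 2, 3, 4, 9, 1, 15, 13, 6, 8, 0, 12, 10, 14, 11]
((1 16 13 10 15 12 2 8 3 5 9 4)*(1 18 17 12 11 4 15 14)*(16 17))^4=((1 17 12 2 8 3 5 9 15 11 4 18 16 13 10 14))^4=(1 8 15 16)(2 9 18 14)(3 11 13 17)(4 10 12 5)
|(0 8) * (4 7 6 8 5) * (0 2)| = |(0 5 4 7 6 8 2)| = 7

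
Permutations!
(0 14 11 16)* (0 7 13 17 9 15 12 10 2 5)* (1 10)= (0 14 11 16 7 13 17 9 15 12 1 10 2 5)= [14, 10, 5, 3, 4, 0, 6, 13, 8, 15, 2, 16, 1, 17, 11, 12, 7, 9]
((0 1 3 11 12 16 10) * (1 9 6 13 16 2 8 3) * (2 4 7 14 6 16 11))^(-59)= (0 9 16 10)(2 8 3)(4 13 7 11 14 12 6)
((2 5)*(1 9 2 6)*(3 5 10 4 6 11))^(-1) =(1 6 4 10 2 9)(3 11 5)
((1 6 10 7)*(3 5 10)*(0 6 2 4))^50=(0 7 6 1 3 2 5 4 10)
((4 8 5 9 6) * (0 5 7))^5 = (0 8 6 5 7 4 9)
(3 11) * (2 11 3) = (2 11) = [0, 1, 11, 3, 4, 5, 6, 7, 8, 9, 10, 2]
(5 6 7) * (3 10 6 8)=(3 10 6 7 5 8)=[0, 1, 2, 10, 4, 8, 7, 5, 3, 9, 6]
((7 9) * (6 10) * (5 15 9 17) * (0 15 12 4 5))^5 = (17)(4 12 5)(6 10)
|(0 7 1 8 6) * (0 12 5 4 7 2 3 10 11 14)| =|(0 2 3 10 11 14)(1 8 6 12 5 4 7)| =42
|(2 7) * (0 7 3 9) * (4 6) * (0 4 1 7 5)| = 14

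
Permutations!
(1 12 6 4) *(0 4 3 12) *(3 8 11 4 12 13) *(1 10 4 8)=[12, 0, 2, 13, 10, 5, 1, 7, 11, 9, 4, 8, 6, 3]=(0 12 6 1)(3 13)(4 10)(8 11)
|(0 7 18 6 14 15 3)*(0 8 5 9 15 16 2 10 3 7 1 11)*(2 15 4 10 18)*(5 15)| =39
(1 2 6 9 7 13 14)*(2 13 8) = (1 13 14)(2 6 9 7 8) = [0, 13, 6, 3, 4, 5, 9, 8, 2, 7, 10, 11, 12, 14, 1]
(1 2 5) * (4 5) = (1 2 4 5) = [0, 2, 4, 3, 5, 1]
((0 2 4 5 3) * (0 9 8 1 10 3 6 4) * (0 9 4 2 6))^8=((0 6 2 9 8 1 10 3 4 5))^8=(0 4 10 8 2)(1 9 6 5 3)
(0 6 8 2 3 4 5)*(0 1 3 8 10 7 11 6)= (1 3 4 5)(2 8)(6 10 7 11)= [0, 3, 8, 4, 5, 1, 10, 11, 2, 9, 7, 6]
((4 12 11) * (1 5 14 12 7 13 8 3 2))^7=((1 5 14 12 11 4 7 13 8 3 2))^7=(1 13 12 2 7 14 3 4 5 8 11)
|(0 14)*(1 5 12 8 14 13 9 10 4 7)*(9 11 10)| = 11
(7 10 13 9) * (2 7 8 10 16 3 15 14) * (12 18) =[0, 1, 7, 15, 4, 5, 6, 16, 10, 8, 13, 11, 18, 9, 2, 14, 3, 17, 12] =(2 7 16 3 15 14)(8 10 13 9)(12 18)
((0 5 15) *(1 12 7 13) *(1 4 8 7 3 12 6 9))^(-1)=(0 15 5)(1 9 6)(3 12)(4 13 7 8)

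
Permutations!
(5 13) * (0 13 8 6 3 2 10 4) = (0 13 5 8 6 3 2 10 4) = [13, 1, 10, 2, 0, 8, 3, 7, 6, 9, 4, 11, 12, 5]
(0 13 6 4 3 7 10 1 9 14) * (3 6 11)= (0 13 11 3 7 10 1 9 14)(4 6)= [13, 9, 2, 7, 6, 5, 4, 10, 8, 14, 1, 3, 12, 11, 0]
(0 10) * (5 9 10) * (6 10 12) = (0 5 9 12 6 10) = [5, 1, 2, 3, 4, 9, 10, 7, 8, 12, 0, 11, 6]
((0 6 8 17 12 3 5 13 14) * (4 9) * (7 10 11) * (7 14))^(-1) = (0 14 11 10 7 13 5 3 12 17 8 6)(4 9) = ((0 6 8 17 12 3 5 13 7 10 11 14)(4 9))^(-1)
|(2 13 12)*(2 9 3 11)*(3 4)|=7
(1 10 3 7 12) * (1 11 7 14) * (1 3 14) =(1 10 14 3)(7 12 11) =[0, 10, 2, 1, 4, 5, 6, 12, 8, 9, 14, 7, 11, 13, 3]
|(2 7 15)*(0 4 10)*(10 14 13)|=|(0 4 14 13 10)(2 7 15)|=15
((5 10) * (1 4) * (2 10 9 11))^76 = (2 10 5 9 11)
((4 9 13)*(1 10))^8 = ((1 10)(4 9 13))^8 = (4 13 9)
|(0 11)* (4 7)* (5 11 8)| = 4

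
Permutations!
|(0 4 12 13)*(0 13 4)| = 2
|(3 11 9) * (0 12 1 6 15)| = |(0 12 1 6 15)(3 11 9)| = 15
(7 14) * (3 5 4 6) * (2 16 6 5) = [0, 1, 16, 2, 5, 4, 3, 14, 8, 9, 10, 11, 12, 13, 7, 15, 6] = (2 16 6 3)(4 5)(7 14)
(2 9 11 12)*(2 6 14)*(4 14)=[0, 1, 9, 3, 14, 5, 4, 7, 8, 11, 10, 12, 6, 13, 2]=(2 9 11 12 6 4 14)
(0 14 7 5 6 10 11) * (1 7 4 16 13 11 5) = (0 14 4 16 13 11)(1 7)(5 6 10) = [14, 7, 2, 3, 16, 6, 10, 1, 8, 9, 5, 0, 12, 11, 4, 15, 13]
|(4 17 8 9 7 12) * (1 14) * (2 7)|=|(1 14)(2 7 12 4 17 8 9)|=14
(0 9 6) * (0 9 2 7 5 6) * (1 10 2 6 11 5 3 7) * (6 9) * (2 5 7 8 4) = (0 9)(1 10 5 11 7 3 8 4 2) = [9, 10, 1, 8, 2, 11, 6, 3, 4, 0, 5, 7]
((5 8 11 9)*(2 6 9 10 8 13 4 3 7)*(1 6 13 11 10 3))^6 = ((1 6 9 5 11 3 7 2 13 4)(8 10))^6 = (1 7 9 13 11)(2 5 4 3 6)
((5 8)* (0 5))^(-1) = (0 8 5)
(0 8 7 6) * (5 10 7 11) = (0 8 11 5 10 7 6) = [8, 1, 2, 3, 4, 10, 0, 6, 11, 9, 7, 5]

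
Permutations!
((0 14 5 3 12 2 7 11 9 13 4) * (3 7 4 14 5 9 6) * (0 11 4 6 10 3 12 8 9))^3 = (0 4 3 13 5 11 8 14 7 10 9)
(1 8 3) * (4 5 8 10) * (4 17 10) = [0, 4, 2, 1, 5, 8, 6, 7, 3, 9, 17, 11, 12, 13, 14, 15, 16, 10] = (1 4 5 8 3)(10 17)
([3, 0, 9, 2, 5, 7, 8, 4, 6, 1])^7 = [2, 3, 1, 9, 5, 7, 8, 4, 6, 0]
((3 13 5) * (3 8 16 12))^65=(3 12 16 8 5 13)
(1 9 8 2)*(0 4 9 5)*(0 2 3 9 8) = [4, 5, 1, 9, 8, 2, 6, 7, 3, 0] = (0 4 8 3 9)(1 5 2)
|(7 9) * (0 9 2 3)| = 5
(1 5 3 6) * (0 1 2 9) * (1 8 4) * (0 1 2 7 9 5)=(0 8 4 2 5 3 6 7 9 1)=[8, 0, 5, 6, 2, 3, 7, 9, 4, 1]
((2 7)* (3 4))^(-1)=((2 7)(3 4))^(-1)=(2 7)(3 4)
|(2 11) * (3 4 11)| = |(2 3 4 11)| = 4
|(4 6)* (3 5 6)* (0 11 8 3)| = 7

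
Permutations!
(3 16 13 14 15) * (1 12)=(1 12)(3 16 13 14 15)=[0, 12, 2, 16, 4, 5, 6, 7, 8, 9, 10, 11, 1, 14, 15, 3, 13]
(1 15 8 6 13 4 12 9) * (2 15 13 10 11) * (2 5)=(1 13 4 12 9)(2 15 8 6 10 11 5)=[0, 13, 15, 3, 12, 2, 10, 7, 6, 1, 11, 5, 9, 4, 14, 8]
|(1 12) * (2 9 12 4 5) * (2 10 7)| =|(1 4 5 10 7 2 9 12)| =8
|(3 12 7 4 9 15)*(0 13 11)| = 6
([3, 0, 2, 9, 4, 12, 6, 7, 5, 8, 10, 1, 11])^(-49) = (0 1 11 12 5 8 9 3)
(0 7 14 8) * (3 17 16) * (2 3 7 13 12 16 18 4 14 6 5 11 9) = (0 13 12 16 7 6 5 11 9 2 3 17 18 4 14 8) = [13, 1, 3, 17, 14, 11, 5, 6, 0, 2, 10, 9, 16, 12, 8, 15, 7, 18, 4]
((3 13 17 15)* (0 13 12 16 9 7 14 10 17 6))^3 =((0 13 6)(3 12 16 9 7 14 10 17 15))^3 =(3 9 10)(7 17 12)(14 15 16)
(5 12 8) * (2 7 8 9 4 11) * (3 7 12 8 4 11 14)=(2 12 9 11)(3 7 4 14)(5 8)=[0, 1, 12, 7, 14, 8, 6, 4, 5, 11, 10, 2, 9, 13, 3]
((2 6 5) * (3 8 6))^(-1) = (2 5 6 8 3)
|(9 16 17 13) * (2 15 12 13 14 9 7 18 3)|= 28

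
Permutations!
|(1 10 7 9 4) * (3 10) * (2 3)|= 7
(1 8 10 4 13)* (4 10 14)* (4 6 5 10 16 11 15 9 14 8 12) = (1 12 4 13)(5 10 16 11 15 9 14 6) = [0, 12, 2, 3, 13, 10, 5, 7, 8, 14, 16, 15, 4, 1, 6, 9, 11]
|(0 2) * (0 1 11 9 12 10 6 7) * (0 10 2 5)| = |(0 5)(1 11 9 12 2)(6 7 10)| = 30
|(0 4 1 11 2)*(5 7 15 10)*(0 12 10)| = 10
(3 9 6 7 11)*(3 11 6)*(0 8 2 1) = (11)(0 8 2 1)(3 9)(6 7) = [8, 0, 1, 9, 4, 5, 7, 6, 2, 3, 10, 11]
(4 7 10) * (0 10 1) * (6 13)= [10, 0, 2, 3, 7, 5, 13, 1, 8, 9, 4, 11, 12, 6]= (0 10 4 7 1)(6 13)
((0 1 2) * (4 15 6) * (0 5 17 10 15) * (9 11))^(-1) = ((0 1 2 5 17 10 15 6 4)(9 11))^(-1) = (0 4 6 15 10 17 5 2 1)(9 11)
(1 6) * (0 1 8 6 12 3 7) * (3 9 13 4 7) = [1, 12, 2, 3, 7, 5, 8, 0, 6, 13, 10, 11, 9, 4] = (0 1 12 9 13 4 7)(6 8)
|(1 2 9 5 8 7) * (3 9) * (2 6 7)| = 15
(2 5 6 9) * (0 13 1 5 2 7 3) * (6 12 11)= (0 13 1 5 12 11 6 9 7 3)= [13, 5, 2, 0, 4, 12, 9, 3, 8, 7, 10, 6, 11, 1]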